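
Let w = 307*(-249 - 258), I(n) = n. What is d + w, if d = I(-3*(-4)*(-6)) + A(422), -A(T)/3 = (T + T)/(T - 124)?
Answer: -23203695/149 ≈ -1.5573e+5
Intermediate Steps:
A(T) = -6*T/(-124 + T) (A(T) = -3*(T + T)/(T - 124) = -3*2*T/(-124 + T) = -6*T/(-124 + T))
d = -11994/149 (d = -3*(-4)*(-6) - 6*422/(-124 + 422) = 12*(-6) - 6*422/298 = -72 - 6*422*1/298 = -72 - 1266/149 = -11994/149 ≈ -80.497)
w = -155649 (w = 307*(-507) = -155649)
d + w = -11994/149 - 155649 = -23203695/149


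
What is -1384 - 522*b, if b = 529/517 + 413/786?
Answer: -148484573/67727 ≈ -2192.4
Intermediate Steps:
b = 629315/406362 (b = 529*(1/517) + 413*(1/786) = 529/517 + 413/786 = 629315/406362 ≈ 1.5487)
-1384 - 522*b = -1384 - 522*629315/406362 = -1384 - 54750405/67727 = -148484573/67727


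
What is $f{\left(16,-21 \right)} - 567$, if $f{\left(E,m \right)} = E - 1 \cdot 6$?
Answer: $-557$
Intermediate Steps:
$f{\left(E,m \right)} = -6 + E$ ($f{\left(E,m \right)} = E - 6 = -6 + E$)
$f{\left(16,-21 \right)} - 567 = \left(-6 + 16\right) - 567 = 10 - 567 = -557$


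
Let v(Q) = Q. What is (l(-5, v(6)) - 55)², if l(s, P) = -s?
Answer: 2500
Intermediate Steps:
(l(-5, v(6)) - 55)² = (-1*(-5) - 55)² = (5 - 55)² = (-50)² = 2500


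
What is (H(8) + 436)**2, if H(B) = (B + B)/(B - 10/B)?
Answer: 140090896/729 ≈ 1.9217e+5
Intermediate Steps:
H(B) = 2*B/(B - 10/B) (H(B) = (2*B)/(B - 10/B) = 2*B/(B - 10/B))
(H(8) + 436)**2 = (2*8**2/(-10 + 8**2) + 436)**2 = (2*64/(-10 + 64) + 436)**2 = (2*64/54 + 436)**2 = (2*64*(1/54) + 436)**2 = (64/27 + 436)**2 = (11836/27)**2 = 140090896/729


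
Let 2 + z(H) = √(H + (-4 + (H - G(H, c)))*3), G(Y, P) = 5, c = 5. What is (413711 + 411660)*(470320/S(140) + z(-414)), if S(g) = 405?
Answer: 77503987642/81 + 2476113*I*√187 ≈ 9.5684e+8 + 3.386e+7*I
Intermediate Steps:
z(H) = -2 + √(-27 + 4*H) (z(H) = -2 + √(H + (-4 + (H - 1*5))*3) = -2 + √(H + (-4 + (H - 5))*3) = -2 + √(H + (-4 + (-5 + H))*3) = -2 + √(H + (-9 + H)*3) = -2 + √(H + (-27 + 3*H)) = -2 + √(-27 + 4*H))
(413711 + 411660)*(470320/S(140) + z(-414)) = (413711 + 411660)*(470320/405 + (-2 + √(-27 + 4*(-414)))) = 825371*(470320*(1/405) + (-2 + √(-27 - 1656))) = 825371*(94064/81 + (-2 + √(-1683))) = 825371*(94064/81 + (-2 + 3*I*√187)) = 825371*(93902/81 + 3*I*√187) = 77503987642/81 + 2476113*I*√187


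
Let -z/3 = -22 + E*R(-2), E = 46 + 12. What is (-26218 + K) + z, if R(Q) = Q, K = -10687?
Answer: -36491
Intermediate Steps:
E = 58
z = 414 (z = -3*(-22 + 58*(-2)) = -3*(-22 - 116) = -3*(-138) = 414)
(-26218 + K) + z = (-26218 - 10687) + 414 = -36905 + 414 = -36491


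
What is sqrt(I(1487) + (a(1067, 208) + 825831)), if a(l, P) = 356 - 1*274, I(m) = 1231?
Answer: 2*sqrt(206786) ≈ 909.47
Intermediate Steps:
a(l, P) = 82 (a(l, P) = 356 - 274 = 82)
sqrt(I(1487) + (a(1067, 208) + 825831)) = sqrt(1231 + (82 + 825831)) = sqrt(1231 + 825913) = sqrt(827144) = 2*sqrt(206786)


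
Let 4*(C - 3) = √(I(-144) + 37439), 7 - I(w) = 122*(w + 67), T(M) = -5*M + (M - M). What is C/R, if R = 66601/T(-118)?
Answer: 1770/66601 + 295*√11710/66601 ≈ 0.50589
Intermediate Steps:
T(M) = -5*M (T(M) = -5*M + 0 = -5*M)
I(w) = -8167 - 122*w (I(w) = 7 - 122*(w + 67) = 7 - 122*(67 + w) = 7 - (8174 + 122*w) = 7 + (-8174 - 122*w) = -8167 - 122*w)
C = 3 + √11710/2 (C = 3 + √((-8167 - 122*(-144)) + 37439)/4 = 3 + √((-8167 + 17568) + 37439)/4 = 3 + √(9401 + 37439)/4 = 3 + √46840/4 = 3 + (2*√11710)/4 = 3 + √11710/2 ≈ 57.106)
R = 66601/590 (R = 66601/((-5*(-118))) = 66601/590 ≈ 112.88)
C/R = (3 + √11710/2)/(66601/590) = (3 + √11710/2)*(590/66601) = 1770/66601 + 295*√11710/66601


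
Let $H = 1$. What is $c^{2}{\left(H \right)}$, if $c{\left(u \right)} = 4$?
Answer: $16$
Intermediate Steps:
$c^{2}{\left(H \right)} = 4^{2} = 16$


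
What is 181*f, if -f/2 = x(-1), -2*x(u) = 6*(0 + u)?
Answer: -1086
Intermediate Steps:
x(u) = -3*u (x(u) = -3*(0 + u) = -3*u)
f = -6 (f = -(-6)*(-1) = -2*3 = -6)
181*f = 181*(-6) = -1086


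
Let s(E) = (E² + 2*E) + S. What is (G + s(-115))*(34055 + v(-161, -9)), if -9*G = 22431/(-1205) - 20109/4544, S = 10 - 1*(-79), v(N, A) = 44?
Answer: 7330165313062657/16426560 ≈ 4.4624e+8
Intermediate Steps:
S = 89 (S = 10 + 79 = 89)
G = 42052603/16426560 (G = -(22431/(-1205) - 20109/4544)/9 = -(22431*(-1/1205) - 20109*1/4544)/9 = -(-22431/1205 - 20109/4544)/9 = -⅑*(-126157809/5475520) = 42052603/16426560 ≈ 2.5600)
s(E) = 89 + E² + 2*E (s(E) = (E² + 2*E) + 89 = 89 + E² + 2*E)
(G + s(-115))*(34055 + v(-161, -9)) = (42052603/16426560 + (89 + (-115)² + 2*(-115)))*(34055 + 44) = (42052603/16426560 + (89 + 13225 - 230))*34099 = (42052603/16426560 + 13084)*34099 = (214967163643/16426560)*34099 = 7330165313062657/16426560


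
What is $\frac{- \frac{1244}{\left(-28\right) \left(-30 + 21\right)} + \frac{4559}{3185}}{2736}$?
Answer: $- \frac{50237}{39213720} \approx -0.0012811$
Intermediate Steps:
$\frac{- \frac{1244}{\left(-28\right) \left(-30 + 21\right)} + \frac{4559}{3185}}{2736} = \left(- \frac{1244}{\left(-28\right) \left(-9\right)} + 4559 \cdot \frac{1}{3185}\right) \frac{1}{2736} = \left(- \frac{1244}{252} + \frac{4559}{3185}\right) \frac{1}{2736} = \left(\left(-1244\right) \frac{1}{252} + \frac{4559}{3185}\right) \frac{1}{2736} = \left(- \frac{311}{63} + \frac{4559}{3185}\right) \frac{1}{2736} = \left(- \frac{100474}{28665}\right) \frac{1}{2736} = - \frac{50237}{39213720}$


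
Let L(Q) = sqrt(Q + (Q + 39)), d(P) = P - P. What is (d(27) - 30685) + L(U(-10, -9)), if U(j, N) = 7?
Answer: -30685 + sqrt(53) ≈ -30678.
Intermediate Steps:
d(P) = 0
L(Q) = sqrt(39 + 2*Q) (L(Q) = sqrt(Q + (39 + Q)) = sqrt(39 + 2*Q))
(d(27) - 30685) + L(U(-10, -9)) = (0 - 30685) + sqrt(39 + 2*7) = -30685 + sqrt(39 + 14) = -30685 + sqrt(53)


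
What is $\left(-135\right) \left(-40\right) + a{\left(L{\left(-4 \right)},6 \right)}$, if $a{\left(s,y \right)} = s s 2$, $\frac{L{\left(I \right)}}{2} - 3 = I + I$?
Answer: $5600$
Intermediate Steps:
$L{\left(I \right)} = 6 + 4 I$ ($L{\left(I \right)} = 6 + 2 \left(I + I\right) = 6 + 2 \cdot 2 I = 6 + 4 I$)
$a{\left(s,y \right)} = 2 s^{2}$ ($a{\left(s,y \right)} = s^{2} \cdot 2 = 2 s^{2}$)
$\left(-135\right) \left(-40\right) + a{\left(L{\left(-4 \right)},6 \right)} = \left(-135\right) \left(-40\right) + 2 \left(6 + 4 \left(-4\right)\right)^{2} = 5400 + 2 \left(6 - 16\right)^{2} = 5400 + 2 \left(-10\right)^{2} = 5400 + 2 \cdot 100 = 5400 + 200 = 5600$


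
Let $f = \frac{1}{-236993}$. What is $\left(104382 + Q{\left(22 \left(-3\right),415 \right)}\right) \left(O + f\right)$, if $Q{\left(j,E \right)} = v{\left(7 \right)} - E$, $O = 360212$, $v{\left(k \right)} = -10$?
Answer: $\frac{8874572329491855}{236993} \approx 3.7447 \cdot 10^{10}$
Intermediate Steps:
$f = - \frac{1}{236993} \approx -4.2195 \cdot 10^{-6}$
$Q{\left(j,E \right)} = -10 - E$
$\left(104382 + Q{\left(22 \left(-3\right),415 \right)}\right) \left(O + f\right) = \left(104382 - 425\right) \left(360212 - \frac{1}{236993}\right) = \left(104382 - 425\right) \frac{85367722515}{236993} = 103957 \cdot \frac{85367722515}{236993} = \frac{8874572329491855}{236993}$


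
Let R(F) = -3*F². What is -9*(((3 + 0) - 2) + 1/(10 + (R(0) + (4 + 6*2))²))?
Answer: -2403/266 ≈ -9.0338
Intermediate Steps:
-9*(((3 + 0) - 2) + 1/(10 + (R(0) + (4 + 6*2))²)) = -9*(((3 + 0) - 2) + 1/(10 + (-3*0² + (4 + 6*2))²)) = -9*((3 - 2) + 1/(10 + (-3*0 + (4 + 12))²)) = -9*(1 + 1/(10 + (0 + 16)²)) = -9*(1 + 1/(10 + 16²)) = -9*(1 + 1/(10 + 256)) = -9*(1 + 1/266) = -9*267/266 = -2403/266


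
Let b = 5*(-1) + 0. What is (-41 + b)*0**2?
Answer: 0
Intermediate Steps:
b = -5 (b = -5 + 0 = -5)
(-41 + b)*0**2 = (-41 - 5)*0**2 = -46*0 = 0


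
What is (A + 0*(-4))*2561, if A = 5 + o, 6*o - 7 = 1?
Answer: 48659/3 ≈ 16220.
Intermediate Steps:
o = 4/3 (o = 7/6 + (⅙)*1 = 7/6 + ⅙ = 4/3 ≈ 1.3333)
A = 19/3 (A = 5 + 4/3 = 19/3 ≈ 6.3333)
(A + 0*(-4))*2561 = (19/3 + 0*(-4))*2561 = (19/3 + 0)*2561 = (19/3)*2561 = 48659/3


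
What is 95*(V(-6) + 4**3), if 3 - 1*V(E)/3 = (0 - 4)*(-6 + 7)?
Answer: 8075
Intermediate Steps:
V(E) = 21 (V(E) = 9 - 3*(0 - 4)*(-6 + 7) = 9 - (-12) = 9 - 3*(-4) = 9 + 12 = 21)
95*(V(-6) + 4**3) = 95*(21 + 4**3) = 95*(21 + 64) = 95*85 = 8075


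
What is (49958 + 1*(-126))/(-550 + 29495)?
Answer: 49832/28945 ≈ 1.7216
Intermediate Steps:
(49958 + 1*(-126))/(-550 + 29495) = (49958 - 126)/28945 = 49832*(1/28945) = 49832/28945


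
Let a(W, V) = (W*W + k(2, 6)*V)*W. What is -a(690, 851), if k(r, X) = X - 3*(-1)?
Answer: -333793710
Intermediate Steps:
k(r, X) = 3 + X (k(r, X) = X - 1*(-3) = X + 3 = 3 + X)
a(W, V) = W*(W² + 9*V) (a(W, V) = (W*W + (3 + 6)*V)*W = (W² + 9*V)*W = W*(W² + 9*V))
-a(690, 851) = -690*(690² + 9*851) = -690*(476100 + 7659) = -690*483759 = -1*333793710 = -333793710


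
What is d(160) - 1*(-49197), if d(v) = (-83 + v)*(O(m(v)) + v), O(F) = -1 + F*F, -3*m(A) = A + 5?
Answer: 294365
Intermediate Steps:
m(A) = -5/3 - A/3 (m(A) = -(A + 5)/3 = -(5 + A)/3 = -5/3 - A/3)
O(F) = -1 + F**2
d(v) = (-83 + v)*(-1 + v + (-5/3 - v/3)**2) (d(v) = (-83 + v)*((-1 + (-5/3 - v/3)**2) + v) = (-83 + v)*(-1 + v + (-5/3 - v/3)**2))
d(160) - 1*(-49197) = (-1328/9 - 1561/9*160 - 64/9*160**2 + (1/9)*160**3) - 1*(-49197) = (-1328/9 - 249760/9 - 64/9*25600 + (1/9)*4096000) + 49197 = (-1328/9 - 249760/9 - 1638400/9 + 4096000/9) + 49197 = 245168 + 49197 = 294365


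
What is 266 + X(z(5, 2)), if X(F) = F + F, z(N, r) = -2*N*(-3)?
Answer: 326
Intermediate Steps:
z(N, r) = 6*N
X(F) = 2*F
266 + X(z(5, 2)) = 266 + 2*(6*5) = 266 + 2*30 = 266 + 60 = 326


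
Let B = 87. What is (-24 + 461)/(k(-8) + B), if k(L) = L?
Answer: 437/79 ≈ 5.5316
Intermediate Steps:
(-24 + 461)/(k(-8) + B) = (-24 + 461)/(-8 + 87) = 437/79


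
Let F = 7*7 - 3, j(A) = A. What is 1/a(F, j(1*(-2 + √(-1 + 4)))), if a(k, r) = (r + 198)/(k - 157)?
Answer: -21756/38413 + 111*√3/38413 ≈ -0.56137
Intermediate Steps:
F = 46 (F = 49 - 3 = 46)
a(k, r) = (198 + r)/(-157 + k)
1/a(F, j(1*(-2 + √(-1 + 4)))) = 1/((198 + 1*(-2 + √(-1 + 4)))/(-157 + 46)) = 1/((198 + 1*(-2 + √3))/(-111)) = 1/(-(198 + (-2 + √3))/111) = 1/(-(196 + √3)/111) = 1/(-196/111 - √3/111)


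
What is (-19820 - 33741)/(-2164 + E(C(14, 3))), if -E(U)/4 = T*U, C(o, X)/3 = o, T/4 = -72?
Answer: -53561/46220 ≈ -1.1588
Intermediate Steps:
T = -288 (T = 4*(-72) = -288)
C(o, X) = 3*o
E(U) = 1152*U (E(U) = -(-1152)*U = 1152*U)
(-19820 - 33741)/(-2164 + E(C(14, 3))) = (-19820 - 33741)/(-2164 + 1152*(3*14)) = -53561/(-2164 + 1152*42) = -53561/(-2164 + 48384) = -53561/46220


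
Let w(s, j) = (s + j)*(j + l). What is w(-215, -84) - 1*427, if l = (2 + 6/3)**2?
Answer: 19905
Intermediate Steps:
l = 16 (l = (2 + 6*(1/3))**2 = (2 + 2)**2 = 4**2 = 16)
w(s, j) = (16 + j)*(j + s) (w(s, j) = (s + j)*(j + 16) = (j + s)*(16 + j) = (16 + j)*(j + s))
w(-215, -84) - 1*427 = ((-84)**2 + 16*(-84) + 16*(-215) - 84*(-215)) - 1*427 = (7056 - 1344 - 3440 + 18060) - 427 = 20332 - 427 = 19905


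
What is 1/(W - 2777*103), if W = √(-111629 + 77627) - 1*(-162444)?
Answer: -123587/15273780571 - 3*I*√3778/15273780571 ≈ -8.0914e-6 - 1.2073e-8*I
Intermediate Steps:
W = 162444 + 3*I*√3778 (W = √(-34002) + 162444 = 3*I*√3778 + 162444 = 162444 + 3*I*√3778 ≈ 1.6244e+5 + 184.4*I)
1/(W - 2777*103) = 1/((162444 + 3*I*√3778) - 2777*103) = 1/((162444 + 3*I*√3778) - 286031) = 1/(-123587 + 3*I*√3778)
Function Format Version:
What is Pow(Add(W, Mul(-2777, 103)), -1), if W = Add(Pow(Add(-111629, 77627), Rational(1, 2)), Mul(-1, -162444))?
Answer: Add(Rational(-123587, 15273780571), Mul(Rational(-3, 15273780571), I, Pow(3778, Rational(1, 2)))) ≈ Add(-8.0914e-6, Mul(-1.2073e-8, I))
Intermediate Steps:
W = Add(162444, Mul(3, I, Pow(3778, Rational(1, 2)))) (W = Add(Pow(-34002, Rational(1, 2)), 162444) = Add(Mul(3, I, Pow(3778, Rational(1, 2))), 162444) = Add(162444, Mul(3, I, Pow(3778, Rational(1, 2)))) ≈ Add(1.6244e+5, Mul(184.40, I)))
Pow(Add(W, Mul(-2777, 103)), -1) = Pow(Add(Add(162444, Mul(3, I, Pow(3778, Rational(1, 2)))), Mul(-2777, 103)), -1) = Pow(Add(Add(162444, Mul(3, I, Pow(3778, Rational(1, 2)))), -286031), -1) = Pow(Add(-123587, Mul(3, I, Pow(3778, Rational(1, 2)))), -1)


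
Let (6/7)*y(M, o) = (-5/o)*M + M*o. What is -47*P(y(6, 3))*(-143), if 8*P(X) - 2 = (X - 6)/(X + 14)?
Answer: 100815/56 ≈ 1800.3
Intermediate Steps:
y(M, o) = -35*M/(6*o) + 7*M*o/6 (y(M, o) = 7*((-5/o)*M + M*o)/6 = 7*(-5*M/o + M*o)/6 = 7*(M*o - 5*M/o)/6 = -35*M/(6*o) + 7*M*o/6)
P(X) = ¼ + (-6 + X)/(8*(14 + X)) (P(X) = ¼ + ((X - 6)/(X + 14))/8 = ¼ + ((-6 + X)/(14 + X))/8 = ¼ + (-6 + X)/(8*(14 + X)))
-47*P(y(6, 3))*(-143) = -47*(22 + 3*((7/6)*6*(-5 + 3²)/3))/(8*(14 + (7/6)*6*(-5 + 3²)/3))*(-143) = -47*(22 + 3*((7/6)*6*(⅓)*(-5 + 9)))/(8*(14 + (7/6)*6*(⅓)*(-5 + 9)))*(-143) = -47*(22 + 3*((7/6)*6*(⅓)*4))/(8*(14 + (7/6)*6*(⅓)*4))*(-143) = -47*(22 + 3*(28/3))/(8*(14 + 28/3))*(-143) = -47*(22 + 28)/(8*70/3)*(-143) = -47*3*50/(8*70)*(-143) = -47*15/56*(-143) = -705/56*(-143) = 100815/56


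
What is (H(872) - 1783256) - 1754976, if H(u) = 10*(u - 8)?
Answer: -3529592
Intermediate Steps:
H(u) = -80 + 10*u (H(u) = 10*(-8 + u) = -80 + 10*u)
(H(872) - 1783256) - 1754976 = ((-80 + 10*872) - 1783256) - 1754976 = ((-80 + 8720) - 1783256) - 1754976 = (8640 - 1783256) - 1754976 = -1774616 - 1754976 = -3529592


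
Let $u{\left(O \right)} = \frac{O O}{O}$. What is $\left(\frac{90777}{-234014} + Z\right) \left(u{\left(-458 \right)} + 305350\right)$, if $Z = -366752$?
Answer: $- \frac{13083707418574030}{117007} \approx -1.1182 \cdot 10^{11}$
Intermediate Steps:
$u{\left(O \right)} = O$ ($u{\left(O \right)} = \frac{O^{2}}{O} = O$)
$\left(\frac{90777}{-234014} + Z\right) \left(u{\left(-458 \right)} + 305350\right) = \left(\frac{90777}{-234014} - 366752\right) \left(-458 + 305350\right) = \left(90777 \left(- \frac{1}{234014}\right) - 366752\right) 304892 = \left(- \frac{90777}{234014} - 366752\right) 304892 = \left(- \frac{85825193305}{234014}\right) 304892 = - \frac{13083707418574030}{117007}$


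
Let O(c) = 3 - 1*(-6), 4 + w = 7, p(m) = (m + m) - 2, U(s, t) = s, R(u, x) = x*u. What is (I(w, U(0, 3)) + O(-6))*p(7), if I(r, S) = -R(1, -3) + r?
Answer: 180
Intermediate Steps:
R(u, x) = u*x
p(m) = -2 + 2*m (p(m) = 2*m - 2 = -2 + 2*m)
w = 3 (w = -4 + 7 = 3)
I(r, S) = 3 + r (I(r, S) = -(-3) + r = -1*(-3) + r = 3 + r)
O(c) = 9 (O(c) = 3 + 6 = 9)
(I(w, U(0, 3)) + O(-6))*p(7) = ((3 + 3) + 9)*(-2 + 2*7) = (6 + 9)*(-2 + 14) = 15*12 = 180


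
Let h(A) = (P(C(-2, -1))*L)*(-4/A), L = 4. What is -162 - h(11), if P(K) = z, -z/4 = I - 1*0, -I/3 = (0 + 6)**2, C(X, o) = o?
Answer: 5130/11 ≈ 466.36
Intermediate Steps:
I = -108 (I = -3*(0 + 6)**2 = -3*6**2 = -3*36 = -108)
z = 432 (z = -4*(-108 - 1*0) = -4*(-108 + 0) = -4*(-108) = 432)
P(K) = 432
h(A) = -6912/A (h(A) = (432*4)*(-4/A) = 1728*(-4/A) = -6912/A)
-162 - h(11) = -162 - (-6912)/11 = -162 - 1*(-6912/11) = -162 + 6912/11 = 5130/11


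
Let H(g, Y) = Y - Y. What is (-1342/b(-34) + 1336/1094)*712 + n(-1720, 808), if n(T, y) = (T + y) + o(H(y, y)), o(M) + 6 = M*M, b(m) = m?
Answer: 260879334/9299 ≈ 28055.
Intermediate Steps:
H(g, Y) = 0
o(M) = -6 + M² (o(M) = -6 + M*M = -6 + M²)
n(T, y) = -6 + T + y (n(T, y) = (T + y) + (-6 + 0²) = (T + y) + (-6 + 0) = (T + y) - 6 = -6 + T + y)
(-1342/b(-34) + 1336/1094)*712 + n(-1720, 808) = (-1342/(-34) + 1336/1094)*712 + (-6 - 1720 + 808) = (-1342*(-1/34) + 1336*(1/1094))*712 - 918 = (671/17 + 668/547)*712 - 918 = (378393/9299)*712 - 918 = 269415816/9299 - 918 = 260879334/9299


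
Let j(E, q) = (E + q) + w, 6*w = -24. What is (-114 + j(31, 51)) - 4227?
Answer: -4263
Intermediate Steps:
w = -4 (w = (1/6)*(-24) = -4)
j(E, q) = -4 + E + q (j(E, q) = (E + q) - 4 = -4 + E + q)
(-114 + j(31, 51)) - 4227 = (-114 + (-4 + 31 + 51)) - 4227 = (-114 + 78) - 4227 = -36 - 4227 = -4263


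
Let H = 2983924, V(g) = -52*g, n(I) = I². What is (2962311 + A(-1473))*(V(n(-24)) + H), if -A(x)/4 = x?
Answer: 8767988552316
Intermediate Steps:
A(x) = -4*x
(2962311 + A(-1473))*(V(n(-24)) + H) = (2962311 - 4*(-1473))*(-52*(-24)² + 2983924) = (2962311 + 5892)*(-52*576 + 2983924) = 2968203*(-29952 + 2983924) = 2968203*2953972 = 8767988552316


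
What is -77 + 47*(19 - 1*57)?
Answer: -1863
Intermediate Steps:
-77 + 47*(19 - 1*57) = -77 + 47*(19 - 57) = -77 + 47*(-38) = -77 - 1786 = -1863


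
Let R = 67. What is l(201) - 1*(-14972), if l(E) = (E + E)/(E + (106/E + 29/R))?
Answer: 303927085/20297 ≈ 14974.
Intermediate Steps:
l(E) = 2*E/(29/67 + E + 106/E) (l(E) = (E + E)/(E + (106/E + 29/67)) = (2*E)/(E + (106/E + 29*(1/67))) = (2*E)/(E + (106/E + 29/67)) = (2*E)/(E + (29/67 + 106/E)) = (2*E)/(29/67 + E + 106/E) = 2*E/(29/67 + E + 106/E))
l(201) - 1*(-14972) = 134*201**2/(7102 + 29*201 + 67*201**2) - 1*(-14972) = 134*40401/(7102 + 5829 + 67*40401) + 14972 = 134*40401/(7102 + 5829 + 2706867) + 14972 = 134*40401/2719798 + 14972 = 134*40401*(1/2719798) + 14972 = 40401/20297 + 14972 = 303927085/20297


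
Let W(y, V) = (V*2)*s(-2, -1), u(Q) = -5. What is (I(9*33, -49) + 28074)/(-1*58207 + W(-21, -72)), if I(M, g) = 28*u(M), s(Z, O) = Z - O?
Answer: -27934/58063 ≈ -0.48110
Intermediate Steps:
I(M, g) = -140 (I(M, g) = 28*(-5) = -140)
W(y, V) = -2*V (W(y, V) = (V*2)*(-2 - 1*(-1)) = (2*V)*(-2 + 1) = (2*V)*(-1) = -2*V)
(I(9*33, -49) + 28074)/(-1*58207 + W(-21, -72)) = (-140 + 28074)/(-1*58207 - 2*(-72)) = 27934/(-58207 + 144) = 27934/(-58063) = 27934*(-1/58063) = -27934/58063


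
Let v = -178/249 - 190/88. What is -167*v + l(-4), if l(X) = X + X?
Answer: 5170681/10956 ≈ 471.95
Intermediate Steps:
l(X) = 2*X
v = -31487/10956 (v = -178*1/249 - 190*1/88 = -178/249 - 95/44 = -31487/10956 ≈ -2.8740)
-167*v + l(-4) = -167*(-31487/10956) + 2*(-4) = 5258329/10956 - 8 = 5170681/10956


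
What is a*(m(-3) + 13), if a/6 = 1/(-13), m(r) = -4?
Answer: -54/13 ≈ -4.1538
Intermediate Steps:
a = -6/13 (a = 6/(-13) = 6*(-1/13) = -6/13 ≈ -0.46154)
a*(m(-3) + 13) = -6*(-4 + 13)/13 = -6/13*9 = -54/13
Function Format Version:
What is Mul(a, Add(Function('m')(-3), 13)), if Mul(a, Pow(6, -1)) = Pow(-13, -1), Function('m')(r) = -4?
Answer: Rational(-54, 13) ≈ -4.1538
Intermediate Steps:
a = Rational(-6, 13) (a = Mul(6, Pow(-13, -1)) = Mul(6, Rational(-1, 13)) = Rational(-6, 13) ≈ -0.46154)
Mul(a, Add(Function('m')(-3), 13)) = Mul(Rational(-6, 13), Add(-4, 13)) = Mul(Rational(-6, 13), 9) = Rational(-54, 13)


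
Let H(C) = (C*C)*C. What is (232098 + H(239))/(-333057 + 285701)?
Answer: -13884017/47356 ≈ -293.18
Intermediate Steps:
H(C) = C**3 (H(C) = C**2*C = C**3)
(232098 + H(239))/(-333057 + 285701) = (232098 + 239**3)/(-333057 + 285701) = (232098 + 13651919)/(-47356) = 13884017*(-1/47356) = -13884017/47356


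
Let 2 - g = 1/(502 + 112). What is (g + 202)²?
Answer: 15688815025/376996 ≈ 41615.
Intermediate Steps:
g = 1227/614 (g = 2 - 1/(502 + 112) = 2 - 1/614 = 1227/614 ≈ 1.9984)
(g + 202)² = (1227/614 + 202)² = (125255/614)² = 15688815025/376996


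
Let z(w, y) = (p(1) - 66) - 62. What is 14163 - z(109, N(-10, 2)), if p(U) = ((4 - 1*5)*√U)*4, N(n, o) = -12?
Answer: 14295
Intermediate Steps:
p(U) = -4*√U (p(U) = ((4 - 5)*√U)*4 = -√U*4 = -4*√U)
z(w, y) = -132 (z(w, y) = (-4*√1 - 66) - 62 = (-4*1 - 66) - 62 = (-4 - 66) - 62 = -70 - 62 = -132)
14163 - z(109, N(-10, 2)) = 14163 - 1*(-132) = 14163 + 132 = 14295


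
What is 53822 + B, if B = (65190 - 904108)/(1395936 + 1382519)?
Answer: 149541166092/2778455 ≈ 53822.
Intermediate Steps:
B = -838918/2778455 ≈ -0.30194
53822 + B = 53822 - 838918/2778455 = 149541166092/2778455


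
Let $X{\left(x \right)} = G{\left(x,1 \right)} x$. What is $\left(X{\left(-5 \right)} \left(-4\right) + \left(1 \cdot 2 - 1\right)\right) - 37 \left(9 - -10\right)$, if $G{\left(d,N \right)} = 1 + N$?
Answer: $-662$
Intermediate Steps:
$X{\left(x \right)} = 2 x$ ($X{\left(x \right)} = \left(1 + 1\right) x = 2 x$)
$\left(X{\left(-5 \right)} \left(-4\right) + \left(1 \cdot 2 - 1\right)\right) - 37 \left(9 - -10\right) = \left(2 \left(-5\right) \left(-4\right) + \left(1 \cdot 2 - 1\right)\right) - 37 \left(9 - -10\right) = \left(\left(-10\right) \left(-4\right) + \left(2 - 1\right)\right) - 37 \left(9 + 10\right) = \left(40 + 1\right) - 703 = 41 - 703 = -662$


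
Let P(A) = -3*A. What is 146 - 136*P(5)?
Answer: 2186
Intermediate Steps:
146 - 136*P(5) = 146 - (-408)*5 = 146 - 136*(-15) = 146 + 2040 = 2186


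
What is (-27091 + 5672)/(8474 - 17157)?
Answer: 21419/8683 ≈ 2.4668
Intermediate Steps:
(-27091 + 5672)/(8474 - 17157) = -21419/(-8683) = -21419*(-1/8683) = 21419/8683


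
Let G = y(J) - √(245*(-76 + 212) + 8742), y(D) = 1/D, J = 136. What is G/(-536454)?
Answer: -1/72957744 + √42062/536454 ≈ 0.00038229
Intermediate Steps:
G = 1/136 - √42062 (G = 1/136 - √(245*(-76 + 212) + 8742) = 1/136 - √(245*136 + 8742) = 1/136 - √(33320 + 8742) = 1/136 - √42062 ≈ -205.08)
G/(-536454) = (1/136 - √42062)/(-536454) = (1/136 - √42062)*(-1/536454) = -1/72957744 + √42062/536454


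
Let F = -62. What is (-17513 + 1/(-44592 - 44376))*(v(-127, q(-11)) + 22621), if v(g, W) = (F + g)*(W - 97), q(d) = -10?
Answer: -16688772521935/22242 ≈ -7.5033e+8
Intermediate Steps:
v(g, W) = (-97 + W)*(-62 + g) (v(g, W) = (-62 + g)*(W - 97) = (-62 + g)*(-97 + W) = (-97 + W)*(-62 + g))
(-17513 + 1/(-44592 - 44376))*(v(-127, q(-11)) + 22621) = (-17513 + 1/(-44592 - 44376))*((6014 - 97*(-127) - 62*(-10) - 10*(-127)) + 22621) = (-17513 + 1/(-88968))*((6014 + 12319 + 620 + 1270) + 22621) = (-17513 - 1/88968)*(20223 + 22621) = -1558096585/88968*42844 = -16688772521935/22242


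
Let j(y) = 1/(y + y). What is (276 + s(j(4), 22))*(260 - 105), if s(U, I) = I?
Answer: 46190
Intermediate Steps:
j(y) = 1/(2*y)
(276 + s(j(4), 22))*(260 - 105) = (276 + 22)*(260 - 105) = 298*155 = 46190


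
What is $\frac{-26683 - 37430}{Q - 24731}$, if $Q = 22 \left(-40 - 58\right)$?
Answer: $\frac{9159}{3841} \approx 2.3845$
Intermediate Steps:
$Q = -2156$ ($Q = 22 \left(-98\right) = -2156$)
$\frac{-26683 - 37430}{Q - 24731} = \frac{-26683 - 37430}{-2156 - 24731} = - \frac{64113}{-26887} = \left(-64113\right) \left(- \frac{1}{26887}\right) = \frac{9159}{3841}$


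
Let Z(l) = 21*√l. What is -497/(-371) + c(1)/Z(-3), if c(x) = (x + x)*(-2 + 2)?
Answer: 71/53 ≈ 1.3396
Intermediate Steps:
c(x) = 0 (c(x) = (2*x)*0 = 0)
-497/(-371) + c(1)/Z(-3) = -497/(-371) + 0/((21*√(-3))) = -497*(-1/371) + 0/((21*(I*√3))) = 71/53 + 0/((21*I*√3)) = 71/53 + 0*(-I*√3/63) = 71/53 + 0 = 71/53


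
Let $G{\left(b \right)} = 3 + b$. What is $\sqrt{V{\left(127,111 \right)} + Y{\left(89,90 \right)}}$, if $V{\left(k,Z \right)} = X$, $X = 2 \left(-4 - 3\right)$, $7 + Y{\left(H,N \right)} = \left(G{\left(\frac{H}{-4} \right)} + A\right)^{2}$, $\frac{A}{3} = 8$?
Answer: $\frac{5}{4} \approx 1.25$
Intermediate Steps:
$A = 24$ ($A = 3 \cdot 8 = 24$)
$Y{\left(H,N \right)} = -7 + \left(27 - \frac{H}{4}\right)^{2}$ ($Y{\left(H,N \right)} = -7 + \left(\left(3 + \frac{H}{-4}\right) + 24\right)^{2} = -7 + \left(\left(3 + H \left(- \frac{1}{4}\right)\right) + 24\right)^{2} = -7 + \left(\left(3 - \frac{H}{4}\right) + 24\right)^{2} = -7 + \left(27 - \frac{H}{4}\right)^{2}$)
$X = -14$ ($X = 2 \left(-7\right) = -14$)
$V{\left(k,Z \right)} = -14$
$\sqrt{V{\left(127,111 \right)} + Y{\left(89,90 \right)}} = \sqrt{-14 - \left(7 - \frac{\left(-108 + 89\right)^{2}}{16}\right)} = \sqrt{-14 - \left(7 - \frac{\left(-19\right)^{2}}{16}\right)} = \sqrt{-14 + \left(-7 + \frac{1}{16} \cdot 361\right)} = \sqrt{-14 + \left(-7 + \frac{361}{16}\right)} = \sqrt{-14 + \frac{249}{16}} = \sqrt{\frac{25}{16}} = \frac{5}{4}$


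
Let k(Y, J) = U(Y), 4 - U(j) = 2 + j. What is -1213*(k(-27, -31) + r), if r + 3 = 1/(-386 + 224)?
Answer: -5107943/162 ≈ -31531.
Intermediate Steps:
U(j) = 2 - j (U(j) = 4 - (2 + j) = 4 + (-2 - j) = 2 - j)
r = -487/162 (r = -3 + 1/(-386 + 224) = -3 + 1/(-162) = -3 - 1/162 = -487/162 ≈ -3.0062)
k(Y, J) = 2 - Y
-1213*(k(-27, -31) + r) = -1213*((2 - 1*(-27)) - 487/162) = -1213*((2 + 27) - 487/162) = -1213*(29 - 487/162) = -1213*4211/162 = -5107943/162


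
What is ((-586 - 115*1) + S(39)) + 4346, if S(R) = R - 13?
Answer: 3671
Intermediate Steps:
S(R) = -13 + R
((-586 - 115*1) + S(39)) + 4346 = ((-586 - 115*1) + (-13 + 39)) + 4346 = ((-586 - 115) + 26) + 4346 = (-701 + 26) + 4346 = -675 + 4346 = 3671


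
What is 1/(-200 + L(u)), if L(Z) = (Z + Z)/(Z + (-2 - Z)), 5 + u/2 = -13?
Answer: -1/164 ≈ -0.0060976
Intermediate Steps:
u = -36 (u = -10 + 2*(-13) = -10 - 26 = -36)
L(Z) = -Z (L(Z) = (2*Z)/(-2) = (2*Z)*(-½) = -Z)
1/(-200 + L(u)) = 1/(-200 - 1*(-36)) = 1/(-200 + 36) = 1/(-164) = -1/164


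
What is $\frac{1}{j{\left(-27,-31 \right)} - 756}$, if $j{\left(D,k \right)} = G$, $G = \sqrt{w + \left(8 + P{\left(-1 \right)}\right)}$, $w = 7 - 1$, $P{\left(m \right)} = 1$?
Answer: $- \frac{252}{190507} - \frac{\sqrt{15}}{571521} \approx -0.0013296$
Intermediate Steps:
$w = 6$
$G = \sqrt{15}$ ($G = \sqrt{6 + \left(8 + 1\right)} = \sqrt{6 + 9} = \sqrt{15} \approx 3.873$)
$j{\left(D,k \right)} = \sqrt{15}$
$\frac{1}{j{\left(-27,-31 \right)} - 756} = \frac{1}{\sqrt{15} - 756} = \frac{1}{-756 + \sqrt{15}}$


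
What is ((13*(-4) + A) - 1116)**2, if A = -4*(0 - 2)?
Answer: 1345600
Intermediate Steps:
A = 8 (A = -4*(-2) = 8)
((13*(-4) + A) - 1116)**2 = ((13*(-4) + 8) - 1116)**2 = ((-52 + 8) - 1116)**2 = (-44 - 1116)**2 = (-1160)**2 = 1345600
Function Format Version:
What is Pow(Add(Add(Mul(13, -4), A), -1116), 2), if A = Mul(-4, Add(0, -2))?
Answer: 1345600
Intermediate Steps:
A = 8 (A = Mul(-4, -2) = 8)
Pow(Add(Add(Mul(13, -4), A), -1116), 2) = Pow(Add(Add(Mul(13, -4), 8), -1116), 2) = Pow(Add(Add(-52, 8), -1116), 2) = Pow(Add(-44, -1116), 2) = Pow(-1160, 2) = 1345600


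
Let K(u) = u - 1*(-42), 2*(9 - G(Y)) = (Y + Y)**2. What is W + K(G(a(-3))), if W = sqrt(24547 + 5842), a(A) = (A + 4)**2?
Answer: 49 + sqrt(30389) ≈ 223.32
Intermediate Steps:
a(A) = (4 + A)**2
G(Y) = 9 - 2*Y**2 (G(Y) = 9 - (Y + Y)**2/2 = 9 - 4*Y**2/2 = 9 - 2*Y**2)
K(u) = 42 + u (K(u) = u + 42 = 42 + u)
W = sqrt(30389) ≈ 174.32
W + K(G(a(-3))) = sqrt(30389) + (42 + (9 - 2*(4 - 3)**4)) = sqrt(30389) + (42 + (9 - 2*(1**2)**2)) = sqrt(30389) + (42 + (9 - 2*1**2)) = sqrt(30389) + (42 + (9 - 2*1)) = sqrt(30389) + (42 + (9 - 2)) = sqrt(30389) + (42 + 7) = sqrt(30389) + 49 = 49 + sqrt(30389)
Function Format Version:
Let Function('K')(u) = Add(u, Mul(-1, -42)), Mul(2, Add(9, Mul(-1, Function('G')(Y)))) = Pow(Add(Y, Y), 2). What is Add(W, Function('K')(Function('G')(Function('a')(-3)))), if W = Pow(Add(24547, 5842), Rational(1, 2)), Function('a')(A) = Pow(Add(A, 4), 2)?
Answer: Add(49, Pow(30389, Rational(1, 2))) ≈ 223.32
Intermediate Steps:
Function('a')(A) = Pow(Add(4, A), 2)
Function('G')(Y) = Add(9, Mul(-2, Pow(Y, 2))) (Function('G')(Y) = Add(9, Mul(Rational(-1, 2), Pow(Add(Y, Y), 2))) = Add(9, Mul(Rational(-1, 2), Pow(Mul(2, Y), 2))) = Add(9, Mul(Rational(-1, 2), Mul(4, Pow(Y, 2)))) = Add(9, Mul(-2, Pow(Y, 2))))
Function('K')(u) = Add(42, u) (Function('K')(u) = Add(u, 42) = Add(42, u))
W = Pow(30389, Rational(1, 2)) ≈ 174.32
Add(W, Function('K')(Function('G')(Function('a')(-3)))) = Add(Pow(30389, Rational(1, 2)), Add(42, Add(9, Mul(-2, Pow(Pow(Add(4, -3), 2), 2))))) = Add(Pow(30389, Rational(1, 2)), Add(42, Add(9, Mul(-2, Pow(Pow(1, 2), 2))))) = Add(Pow(30389, Rational(1, 2)), Add(42, Add(9, Mul(-2, Pow(1, 2))))) = Add(Pow(30389, Rational(1, 2)), Add(42, Add(9, Mul(-2, 1)))) = Add(Pow(30389, Rational(1, 2)), Add(42, Add(9, -2))) = Add(Pow(30389, Rational(1, 2)), Add(42, 7)) = Add(Pow(30389, Rational(1, 2)), 49) = Add(49, Pow(30389, Rational(1, 2)))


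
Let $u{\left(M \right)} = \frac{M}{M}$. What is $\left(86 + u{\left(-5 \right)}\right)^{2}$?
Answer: $7569$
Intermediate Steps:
$u{\left(M \right)} = 1$
$\left(86 + u{\left(-5 \right)}\right)^{2} = \left(86 + 1\right)^{2} = 87^{2} = 7569$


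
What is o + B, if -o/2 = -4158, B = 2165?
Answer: 10481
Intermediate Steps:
o = 8316 (o = -2*(-4158) = 8316)
o + B = 8316 + 2165 = 10481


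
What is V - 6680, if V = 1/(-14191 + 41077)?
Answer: -179598479/26886 ≈ -6680.0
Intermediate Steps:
V = 1/26886 ≈ 3.7194e-5
V - 6680 = 1/26886 - 6680 = -179598479/26886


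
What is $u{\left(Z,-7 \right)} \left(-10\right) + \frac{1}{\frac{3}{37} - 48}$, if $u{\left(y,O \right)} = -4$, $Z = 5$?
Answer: $\frac{70883}{1773} \approx 39.979$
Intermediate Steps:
$u{\left(Z,-7 \right)} \left(-10\right) + \frac{1}{\frac{3}{37} - 48} = \left(-4\right) \left(-10\right) + \frac{1}{\frac{3}{37} - 48} = 40 + \frac{1}{3 \cdot \frac{1}{37} - 48} = 40 + \frac{1}{\frac{3}{37} - 48} = 40 + \frac{1}{- \frac{1773}{37}} = 40 - \frac{37}{1773} = \frac{70883}{1773}$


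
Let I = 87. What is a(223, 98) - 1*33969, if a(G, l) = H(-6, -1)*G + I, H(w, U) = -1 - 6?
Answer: -35443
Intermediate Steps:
H(w, U) = -7
a(G, l) = 87 - 7*G (a(G, l) = -7*G + 87 = 87 - 7*G)
a(223, 98) - 1*33969 = (87 - 7*223) - 1*33969 = (87 - 1561) - 33969 = -1474 - 33969 = -35443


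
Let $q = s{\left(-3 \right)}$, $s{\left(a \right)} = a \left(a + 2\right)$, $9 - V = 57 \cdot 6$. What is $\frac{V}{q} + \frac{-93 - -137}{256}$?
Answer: $- \frac{7093}{64} \approx -110.83$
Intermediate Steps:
$V = -333$ ($V = 9 - 57 \cdot 6 = 9 - 342 = -333$)
$s{\left(a \right)} = a \left(2 + a\right)$
$q = 3$ ($q = - 3 \left(2 - 3\right) = \left(-3\right) \left(-1\right) = 3$)
$\frac{V}{q} + \frac{-93 - -137}{256} = - \frac{333}{3} + \frac{-93 - -137}{256} = \left(-333\right) \frac{1}{3} + \left(-93 + 137\right) \frac{1}{256} = -111 + 44 \cdot \frac{1}{256} = -111 + \frac{11}{64} = - \frac{7093}{64}$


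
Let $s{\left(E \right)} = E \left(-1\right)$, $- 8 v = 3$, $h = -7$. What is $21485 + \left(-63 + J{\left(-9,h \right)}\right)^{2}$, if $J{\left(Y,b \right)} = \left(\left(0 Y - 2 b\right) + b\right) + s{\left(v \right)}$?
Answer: $\frac{1573065}{64} \approx 24579.0$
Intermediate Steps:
$v = - \frac{3}{8}$ ($v = \left(- \frac{1}{8}\right) 3 = - \frac{3}{8} \approx -0.375$)
$s{\left(E \right)} = - E$
$J{\left(Y,b \right)} = \frac{3}{8} - b$ ($J{\left(Y,b \right)} = \left(\left(0 Y - 2 b\right) + b\right) - - \frac{3}{8} = \left(\left(0 - 2 b\right) + b\right) + \frac{3}{8} = \left(- 2 b + b\right) + \frac{3}{8} = - b + \frac{3}{8} = \frac{3}{8} - b$)
$21485 + \left(-63 + J{\left(-9,h \right)}\right)^{2} = 21485 + \left(-63 + \left(\frac{3}{8} - -7\right)\right)^{2} = 21485 + \left(-63 + \left(\frac{3}{8} + 7\right)\right)^{2} = 21485 + \left(-63 + \frac{59}{8}\right)^{2} = 21485 + \left(- \frac{445}{8}\right)^{2} = 21485 + \frac{198025}{64} = \frac{1573065}{64}$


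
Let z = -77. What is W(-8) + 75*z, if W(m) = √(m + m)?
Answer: -5775 + 4*I ≈ -5775.0 + 4.0*I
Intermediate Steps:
W(m) = √2*√m (W(m) = √(2*m) = √2*√m)
W(-8) + 75*z = √2*√(-8) + 75*(-77) = √2*(2*I*√2) - 5775 = 4*I - 5775 = -5775 + 4*I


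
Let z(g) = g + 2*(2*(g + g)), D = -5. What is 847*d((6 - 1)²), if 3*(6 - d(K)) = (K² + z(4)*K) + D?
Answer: -1272194/3 ≈ -4.2406e+5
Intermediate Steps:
z(g) = 9*g (z(g) = g + 2*(2*(2*g)) = g + 2*(4*g) = g + 8*g = 9*g)
d(K) = 23/3 - 12*K - K²/3 (d(K) = 6 - ((K² + (9*4)*K) - 5)/3 = 6 - ((K² + 36*K) - 5)/3 = 6 - (-5 + K² + 36*K)/3 = 6 + (5/3 - 12*K - K²/3) = 23/3 - 12*K - K²/3)
847*d((6 - 1)²) = 847*(23/3 - 12*(6 - 1)² - (6 - 1)⁴/3) = 847*(23/3 - 12*5² - (5²)²/3) = 847*(23/3 - 12*25 - ⅓*25²) = 847*(23/3 - 300 - ⅓*625) = 847*(23/3 - 300 - 625/3) = 847*(-1502/3) = -1272194/3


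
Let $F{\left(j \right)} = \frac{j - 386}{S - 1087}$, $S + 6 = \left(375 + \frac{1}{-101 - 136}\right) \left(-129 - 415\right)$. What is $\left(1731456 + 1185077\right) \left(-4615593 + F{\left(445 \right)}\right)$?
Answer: $- \frac{654317783531391332232}{48606497} \approx -1.3462 \cdot 10^{13}$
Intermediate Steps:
$S = - \frac{48348878}{237}$ ($S = -6 + \left(375 + \frac{1}{-101 - 136}\right) \left(-129 - 415\right) = -6 + \left(375 + \frac{1}{-237}\right) \left(-544\right) = -6 + \left(375 - \frac{1}{237}\right) \left(-544\right) = -6 + \frac{88874}{237} \left(-544\right) = -6 - \frac{48347456}{237} = - \frac{48348878}{237} \approx -2.04 \cdot 10^{5}$)
$F{\left(j \right)} = \frac{91482}{48606497} - \frac{237 j}{48606497}$ ($F{\left(j \right)} = \frac{j - 386}{- \frac{48348878}{237} - 1087} = \frac{-386 + j}{- \frac{48606497}{237}} = \left(-386 + j\right) \left(- \frac{237}{48606497}\right) = \frac{91482}{48606497} - \frac{237 j}{48606497}$)
$\left(1731456 + 1185077\right) \left(-4615593 + F{\left(445 \right)}\right) = \left(1731456 + 1185077\right) \left(-4615593 + \left(\frac{91482}{48606497} - \frac{105465}{48606497}\right)\right) = 2916533 \left(-4615593 + \left(\frac{91482}{48606497} - \frac{105465}{48606497}\right)\right) = 2916533 \left(-4615593 - \frac{13983}{48606497}\right) = 2916533 \left(- \frac{224347807321704}{48606497}\right) = - \frac{654317783531391332232}{48606497}$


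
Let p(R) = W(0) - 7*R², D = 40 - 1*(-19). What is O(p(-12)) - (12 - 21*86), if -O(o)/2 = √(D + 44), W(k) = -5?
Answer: 1794 - 2*√103 ≈ 1773.7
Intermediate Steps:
D = 59 (D = 40 + 19 = 59)
p(R) = -5 - 7*R²
O(o) = -2*√103 (O(o) = -2*√(59 + 44) = -2*√103)
O(p(-12)) - (12 - 21*86) = -2*√103 - (12 - 21*86) = -2*√103 - (12 - 1806) = -2*√103 - 1*(-1794) = -2*√103 + 1794 = 1794 - 2*√103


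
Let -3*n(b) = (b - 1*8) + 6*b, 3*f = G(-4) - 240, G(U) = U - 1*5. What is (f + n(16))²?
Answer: 124609/9 ≈ 13845.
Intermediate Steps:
G(U) = -5 + U (G(U) = U - 5 = -5 + U)
f = -83 (f = ((-5 - 4) - 240)/3 = (-9 - 240)/3 = (⅓)*(-249) = -83)
n(b) = 8/3 - 7*b/3 (n(b) = -((b - 1*8) + 6*b)/3 = -((b - 8) + 6*b)/3 = -((-8 + b) + 6*b)/3 = -(-8 + 7*b)/3 = 8/3 - 7*b/3)
(f + n(16))² = (-83 + (8/3 - 7/3*16))² = (-83 + (8/3 - 112/3))² = (-83 - 104/3)² = (-353/3)² = 124609/9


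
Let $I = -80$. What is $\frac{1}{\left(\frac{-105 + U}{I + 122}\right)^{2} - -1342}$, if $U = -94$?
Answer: $\frac{1764}{2406889} \approx 0.0007329$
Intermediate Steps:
$\frac{1}{\left(\frac{-105 + U}{I + 122}\right)^{2} - -1342} = \frac{1}{\left(\frac{-105 - 94}{-80 + 122}\right)^{2} - -1342} = \frac{1}{\left(- \frac{199}{42}\right)^{2} + \left(-62 + 1404\right)} = \frac{1}{\left(\left(-199\right) \frac{1}{42}\right)^{2} + 1342} = \frac{1}{\left(- \frac{199}{42}\right)^{2} + 1342} = \frac{1}{\frac{39601}{1764} + 1342} = \frac{1}{\frac{2406889}{1764}} = \frac{1764}{2406889}$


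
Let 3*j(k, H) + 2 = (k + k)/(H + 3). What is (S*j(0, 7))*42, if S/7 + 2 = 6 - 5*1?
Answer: 196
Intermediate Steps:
j(k, H) = -⅔ + 2*k/(3*(3 + H)) (j(k, H) = -⅔ + ((k + k)/(H + 3))/3 = -⅔ + ((2*k)/(3 + H))/3 = -⅔ + (2*k/(3 + H))/3 = -⅔ + 2*k/(3*(3 + H)))
S = -7 (S = -14 + 7*(6 - 5*1) = -14 + 7*(6 - 5) = -14 + 7*1 = -14 + 7 = -7)
(S*j(0, 7))*42 = -14*(-3 + 0 - 1*7)/(3*(3 + 7))*42 = -14*(-3 + 0 - 7)/(3*10)*42 = -14*(-10)/(3*10)*42 = -7*(-⅔)*42 = (14/3)*42 = 196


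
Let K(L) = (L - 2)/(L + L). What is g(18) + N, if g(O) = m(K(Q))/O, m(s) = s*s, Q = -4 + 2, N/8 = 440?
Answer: 63361/18 ≈ 3520.1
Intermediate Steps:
N = 3520 (N = 8*440 = 3520)
Q = -2
K(L) = (-2 + L)/(2*L) (K(L) = (-2 + L)/((2*L)) = (-2 + L)*(1/(2*L)) = (-2 + L)/(2*L))
m(s) = s²
g(O) = 1/O (g(O) = ((½)*(-2 - 2)/(-2))²/O = ((½)*(-½)*(-4))²/O = 1²/O = 1/O)
g(18) + N = 1/18 + 3520 = 63361/18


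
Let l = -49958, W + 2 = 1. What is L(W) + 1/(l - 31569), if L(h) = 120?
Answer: 9783239/81527 ≈ 120.00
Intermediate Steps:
W = -1 (W = -2 + 1 = -1)
L(W) + 1/(l - 31569) = 120 + 1/(-49958 - 31569) = 120 + 1/(-81527) = 120 - 1/81527 = 9783239/81527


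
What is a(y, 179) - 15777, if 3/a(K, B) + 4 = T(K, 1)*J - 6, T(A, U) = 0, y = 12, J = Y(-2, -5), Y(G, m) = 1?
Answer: -157773/10 ≈ -15777.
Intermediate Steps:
J = 1
a(K, B) = -3/10 (a(K, B) = 3/(-4 + (0*1 - 6)) = 3/(-4 + (0 - 6)) = 3/(-4 - 6) = 3/(-10) = 3*(-⅒) = -3/10)
a(y, 179) - 15777 = -3/10 - 15777 = -157773/10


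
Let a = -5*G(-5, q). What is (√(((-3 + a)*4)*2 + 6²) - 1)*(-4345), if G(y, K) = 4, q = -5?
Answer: 4345 - 8690*I*√37 ≈ 4345.0 - 52859.0*I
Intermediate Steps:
a = -20 (a = -5*4 = -20)
(√(((-3 + a)*4)*2 + 6²) - 1)*(-4345) = (√(((-3 - 20)*4)*2 + 6²) - 1)*(-4345) = (√(-23*4*2 + 36) - 1)*(-4345) = (√(-92*2 + 36) - 1)*(-4345) = (√(-184 + 36) - 1)*(-4345) = (√(-148) - 1)*(-4345) = (2*I*√37 - 1)*(-4345) = (-1 + 2*I*√37)*(-4345) = 4345 - 8690*I*√37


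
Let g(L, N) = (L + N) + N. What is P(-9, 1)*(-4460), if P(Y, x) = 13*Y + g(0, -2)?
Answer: 539660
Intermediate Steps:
g(L, N) = L + 2*N
P(Y, x) = -4 + 13*Y (P(Y, x) = 13*Y + (0 + 2*(-2)) = 13*Y + (0 - 4) = 13*Y - 4 = -4 + 13*Y)
P(-9, 1)*(-4460) = (-4 + 13*(-9))*(-4460) = (-4 - 117)*(-4460) = -121*(-4460) = 539660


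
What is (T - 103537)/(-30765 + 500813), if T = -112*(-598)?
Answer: -36561/470048 ≈ -0.077781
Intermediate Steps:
T = 66976
(T - 103537)/(-30765 + 500813) = (66976 - 103537)/(-30765 + 500813) = -36561/470048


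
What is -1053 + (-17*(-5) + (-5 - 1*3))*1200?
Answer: 91347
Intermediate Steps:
-1053 + (-17*(-5) + (-5 - 1*3))*1200 = -1053 + (85 + (-5 - 3))*1200 = -1053 + (85 - 8)*1200 = -1053 + 77*1200 = -1053 + 92400 = 91347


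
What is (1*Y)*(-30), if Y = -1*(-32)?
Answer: -960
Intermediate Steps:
Y = 32
(1*Y)*(-30) = (1*32)*(-30) = 32*(-30) = -960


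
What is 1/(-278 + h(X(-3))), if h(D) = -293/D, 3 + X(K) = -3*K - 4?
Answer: -2/849 ≈ -0.0023557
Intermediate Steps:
X(K) = -7 - 3*K (X(K) = -3 + (-3*K - 4) = -3 + (-4 - 3*K) = -7 - 3*K)
h(D) = -293/D
1/(-278 + h(X(-3))) = 1/(-278 - 293/(-7 - 3*(-3))) = 1/(-278 - 293/(-7 + 9)) = 1/(-278 - 293/2) = 1/(-849/2) = -2/849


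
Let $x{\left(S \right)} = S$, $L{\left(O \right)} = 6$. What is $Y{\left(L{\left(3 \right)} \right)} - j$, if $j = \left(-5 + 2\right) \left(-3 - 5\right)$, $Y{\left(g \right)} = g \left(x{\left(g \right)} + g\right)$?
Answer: $48$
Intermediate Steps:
$Y{\left(g \right)} = 2 g^{2}$ ($Y{\left(g \right)} = g \left(g + g\right) = g 2 g = 2 g^{2}$)
$j = 24$ ($j = \left(-3\right) \left(-8\right) = 24$)
$Y{\left(L{\left(3 \right)} \right)} - j = 2 \cdot 6^{2} - 24 = 2 \cdot 36 - 24 = 72 - 24 = 48$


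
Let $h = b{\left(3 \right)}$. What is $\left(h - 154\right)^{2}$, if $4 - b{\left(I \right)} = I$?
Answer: $23409$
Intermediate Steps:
$b{\left(I \right)} = 4 - I$
$h = 1$ ($h = 4 - 3 = 1$)
$\left(h - 154\right)^{2} = \left(1 - 154\right)^{2} = \left(-153\right)^{2} = 23409$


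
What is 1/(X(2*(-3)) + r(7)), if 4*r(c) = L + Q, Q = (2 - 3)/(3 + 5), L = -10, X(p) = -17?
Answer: -32/625 ≈ -0.051200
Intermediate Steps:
Q = -1/8 ≈ -0.12500
r(c) = -81/32 (r(c) = (-10 - 1/8)/4 = (1/4)*(-81/8) = -81/32)
1/(X(2*(-3)) + r(7)) = 1/(-17 - 81/32) = 1/(-625/32) = -32/625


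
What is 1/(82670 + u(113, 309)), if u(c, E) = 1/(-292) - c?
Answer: 292/24106643 ≈ 1.2113e-5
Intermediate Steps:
u(c, E) = -1/292 - c
1/(82670 + u(113, 309)) = 1/(82670 + (-1/292 - 1*113)) = 1/(82670 + (-1/292 - 113)) = 1/(82670 - 32997/292) = 1/(24106643/292) = 292/24106643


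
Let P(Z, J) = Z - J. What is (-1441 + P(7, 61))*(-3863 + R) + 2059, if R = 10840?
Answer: -10428556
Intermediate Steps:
(-1441 + P(7, 61))*(-3863 + R) + 2059 = (-1441 + (7 - 1*61))*(-3863 + 10840) + 2059 = (-1441 + (7 - 61))*6977 + 2059 = (-1441 - 54)*6977 + 2059 = -1495*6977 + 2059 = -10430615 + 2059 = -10428556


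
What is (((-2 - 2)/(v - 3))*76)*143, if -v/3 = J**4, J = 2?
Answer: 43472/51 ≈ 852.39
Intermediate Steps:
v = -48 (v = -3*2**4 = -3*16 = -48)
(((-2 - 2)/(v - 3))*76)*143 = (((-2 - 2)/(-48 - 3))*76)*143 = (-4/(-51)*76)*143 = (-4*(-1/51)*76)*143 = ((4/51)*76)*143 = (304/51)*143 = 43472/51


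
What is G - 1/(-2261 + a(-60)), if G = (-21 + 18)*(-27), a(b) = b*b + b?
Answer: 103598/1279 ≈ 80.999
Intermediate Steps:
a(b) = b + b² (a(b) = b² + b = b + b²)
G = 81 (G = -3*(-27) = 81)
G - 1/(-2261 + a(-60)) = 81 - 1/(-2261 - 60*(1 - 60)) = 81 - 1/(-2261 - 60*(-59)) = 81 - 1/(-2261 + 3540) = 81 - 1/1279 = 103598/1279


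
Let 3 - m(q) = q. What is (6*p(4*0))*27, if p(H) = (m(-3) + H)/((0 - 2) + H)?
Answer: -486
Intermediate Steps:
m(q) = 3 - q
p(H) = (6 + H)/(-2 + H) (p(H) = ((3 - 1*(-3)) + H)/((0 - 2) + H) = ((3 + 3) + H)/(-2 + H) = (6 + H)/(-2 + H))
(6*p(4*0))*27 = (6*((6 + 4*0)/(-2 + 4*0)))*27 = (6*((6 + 0)/(-2 + 0)))*27 = (6*(6/(-2)))*27 = (6*(-½*6))*27 = (6*(-3))*27 = -18*27 = -486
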